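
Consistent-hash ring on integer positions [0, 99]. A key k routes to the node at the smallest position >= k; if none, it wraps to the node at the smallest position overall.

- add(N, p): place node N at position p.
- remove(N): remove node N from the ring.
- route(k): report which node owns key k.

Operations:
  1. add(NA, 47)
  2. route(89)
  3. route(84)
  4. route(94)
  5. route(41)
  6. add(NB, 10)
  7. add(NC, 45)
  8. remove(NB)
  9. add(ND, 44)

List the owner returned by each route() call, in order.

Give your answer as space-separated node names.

Answer: NA NA NA NA

Derivation:
Op 1: add NA@47 -> ring=[47:NA]
Op 2: route key 89: none >= 89, wrap to smallest pos 47 -> NA
Op 3: route key 84: none >= 84, wrap to smallest pos 47 -> NA
Op 4: route key 94: none >= 94, wrap to smallest pos 47 -> NA
Op 5: route key 41: smallest pos >= 41 is 47 -> NA
Op 6: add NB@10 -> ring=[10:NB,47:NA]
Op 7: add NC@45 -> ring=[10:NB,45:NC,47:NA]
Op 8: remove NB -> ring=[45:NC,47:NA]
Op 9: add ND@44 -> ring=[44:ND,45:NC,47:NA]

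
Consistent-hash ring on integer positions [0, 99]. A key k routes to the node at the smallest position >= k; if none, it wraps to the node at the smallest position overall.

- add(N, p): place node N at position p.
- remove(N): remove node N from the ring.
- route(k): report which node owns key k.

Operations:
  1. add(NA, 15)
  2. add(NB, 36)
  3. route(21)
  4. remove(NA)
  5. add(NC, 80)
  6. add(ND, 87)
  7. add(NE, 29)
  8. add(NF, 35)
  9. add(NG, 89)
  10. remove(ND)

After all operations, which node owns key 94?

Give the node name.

Op 1: add NA@15 -> ring=[15:NA]
Op 2: add NB@36 -> ring=[15:NA,36:NB]
Op 3: route key 21: smallest pos >= 21 is 36 -> NB
Op 4: remove NA -> ring=[36:NB]
Op 5: add NC@80 -> ring=[36:NB,80:NC]
Op 6: add ND@87 -> ring=[36:NB,80:NC,87:ND]
Op 7: add NE@29 -> ring=[29:NE,36:NB,80:NC,87:ND]
Op 8: add NF@35 -> ring=[29:NE,35:NF,36:NB,80:NC,87:ND]
Op 9: add NG@89 -> ring=[29:NE,35:NF,36:NB,80:NC,87:ND,89:NG]
Op 10: remove ND -> ring=[29:NE,35:NF,36:NB,80:NC,89:NG]
Final route key 94: none >= 94, wrap to smallest pos 29 -> NE

Answer: NE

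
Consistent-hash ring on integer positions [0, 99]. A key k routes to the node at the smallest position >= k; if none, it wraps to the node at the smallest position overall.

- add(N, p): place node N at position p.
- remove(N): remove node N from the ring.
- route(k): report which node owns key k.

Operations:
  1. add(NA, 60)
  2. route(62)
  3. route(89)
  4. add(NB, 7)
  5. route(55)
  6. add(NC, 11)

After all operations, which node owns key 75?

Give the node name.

Op 1: add NA@60 -> ring=[60:NA]
Op 2: route key 62: none >= 62, wrap to smallest pos 60 -> NA
Op 3: route key 89: none >= 89, wrap to smallest pos 60 -> NA
Op 4: add NB@7 -> ring=[7:NB,60:NA]
Op 5: route key 55: smallest pos >= 55 is 60 -> NA
Op 6: add NC@11 -> ring=[7:NB,11:NC,60:NA]
Final route key 75: none >= 75, wrap to smallest pos 7 -> NB

Answer: NB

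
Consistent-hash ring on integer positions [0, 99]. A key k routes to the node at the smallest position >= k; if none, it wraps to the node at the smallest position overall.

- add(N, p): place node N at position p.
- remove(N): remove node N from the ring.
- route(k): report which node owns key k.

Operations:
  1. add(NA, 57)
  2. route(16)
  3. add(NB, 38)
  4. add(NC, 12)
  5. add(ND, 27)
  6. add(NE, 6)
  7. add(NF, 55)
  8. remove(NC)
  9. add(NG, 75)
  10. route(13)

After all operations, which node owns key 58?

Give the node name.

Answer: NG

Derivation:
Op 1: add NA@57 -> ring=[57:NA]
Op 2: route key 16: smallest pos >= 16 is 57 -> NA
Op 3: add NB@38 -> ring=[38:NB,57:NA]
Op 4: add NC@12 -> ring=[12:NC,38:NB,57:NA]
Op 5: add ND@27 -> ring=[12:NC,27:ND,38:NB,57:NA]
Op 6: add NE@6 -> ring=[6:NE,12:NC,27:ND,38:NB,57:NA]
Op 7: add NF@55 -> ring=[6:NE,12:NC,27:ND,38:NB,55:NF,57:NA]
Op 8: remove NC -> ring=[6:NE,27:ND,38:NB,55:NF,57:NA]
Op 9: add NG@75 -> ring=[6:NE,27:ND,38:NB,55:NF,57:NA,75:NG]
Op 10: route key 13: smallest pos >= 13 is 27 -> ND
Final route key 58: smallest pos >= 58 is 75 -> NG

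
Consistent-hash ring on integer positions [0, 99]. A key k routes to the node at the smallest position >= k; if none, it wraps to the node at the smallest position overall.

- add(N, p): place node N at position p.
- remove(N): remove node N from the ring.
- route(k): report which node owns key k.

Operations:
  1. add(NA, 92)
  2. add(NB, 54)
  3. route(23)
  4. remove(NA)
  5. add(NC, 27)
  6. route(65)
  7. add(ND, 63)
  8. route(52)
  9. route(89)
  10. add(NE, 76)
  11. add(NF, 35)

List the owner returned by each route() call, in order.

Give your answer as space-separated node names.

Answer: NB NC NB NC

Derivation:
Op 1: add NA@92 -> ring=[92:NA]
Op 2: add NB@54 -> ring=[54:NB,92:NA]
Op 3: route key 23: smallest pos >= 23 is 54 -> NB
Op 4: remove NA -> ring=[54:NB]
Op 5: add NC@27 -> ring=[27:NC,54:NB]
Op 6: route key 65: none >= 65, wrap to smallest pos 27 -> NC
Op 7: add ND@63 -> ring=[27:NC,54:NB,63:ND]
Op 8: route key 52: smallest pos >= 52 is 54 -> NB
Op 9: route key 89: none >= 89, wrap to smallest pos 27 -> NC
Op 10: add NE@76 -> ring=[27:NC,54:NB,63:ND,76:NE]
Op 11: add NF@35 -> ring=[27:NC,35:NF,54:NB,63:ND,76:NE]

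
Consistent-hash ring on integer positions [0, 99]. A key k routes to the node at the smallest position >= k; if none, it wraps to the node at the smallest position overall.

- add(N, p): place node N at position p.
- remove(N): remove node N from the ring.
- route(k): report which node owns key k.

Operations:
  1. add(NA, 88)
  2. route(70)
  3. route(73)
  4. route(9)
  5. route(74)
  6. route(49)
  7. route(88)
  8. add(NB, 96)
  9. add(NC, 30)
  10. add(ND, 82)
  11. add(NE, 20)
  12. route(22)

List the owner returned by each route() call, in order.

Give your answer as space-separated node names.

Op 1: add NA@88 -> ring=[88:NA]
Op 2: route key 70: smallest pos >= 70 is 88 -> NA
Op 3: route key 73: smallest pos >= 73 is 88 -> NA
Op 4: route key 9: smallest pos >= 9 is 88 -> NA
Op 5: route key 74: smallest pos >= 74 is 88 -> NA
Op 6: route key 49: smallest pos >= 49 is 88 -> NA
Op 7: route key 88: smallest pos >= 88 is 88 -> NA
Op 8: add NB@96 -> ring=[88:NA,96:NB]
Op 9: add NC@30 -> ring=[30:NC,88:NA,96:NB]
Op 10: add ND@82 -> ring=[30:NC,82:ND,88:NA,96:NB]
Op 11: add NE@20 -> ring=[20:NE,30:NC,82:ND,88:NA,96:NB]
Op 12: route key 22: smallest pos >= 22 is 30 -> NC

Answer: NA NA NA NA NA NA NC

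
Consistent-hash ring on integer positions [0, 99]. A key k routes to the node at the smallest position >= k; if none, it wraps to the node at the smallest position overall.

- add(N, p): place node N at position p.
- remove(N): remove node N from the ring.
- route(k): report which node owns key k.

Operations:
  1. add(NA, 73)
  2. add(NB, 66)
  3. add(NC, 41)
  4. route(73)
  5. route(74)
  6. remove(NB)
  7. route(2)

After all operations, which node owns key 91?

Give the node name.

Op 1: add NA@73 -> ring=[73:NA]
Op 2: add NB@66 -> ring=[66:NB,73:NA]
Op 3: add NC@41 -> ring=[41:NC,66:NB,73:NA]
Op 4: route key 73: smallest pos >= 73 is 73 -> NA
Op 5: route key 74: none >= 74, wrap to smallest pos 41 -> NC
Op 6: remove NB -> ring=[41:NC,73:NA]
Op 7: route key 2: smallest pos >= 2 is 41 -> NC
Final route key 91: none >= 91, wrap to smallest pos 41 -> NC

Answer: NC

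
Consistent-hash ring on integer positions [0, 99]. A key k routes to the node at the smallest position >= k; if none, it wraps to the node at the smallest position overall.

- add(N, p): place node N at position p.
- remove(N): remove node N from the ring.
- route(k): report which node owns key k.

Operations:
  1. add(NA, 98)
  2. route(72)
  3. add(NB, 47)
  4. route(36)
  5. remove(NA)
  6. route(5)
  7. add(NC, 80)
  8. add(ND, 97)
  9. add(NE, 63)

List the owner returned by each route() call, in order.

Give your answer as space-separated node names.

Op 1: add NA@98 -> ring=[98:NA]
Op 2: route key 72: smallest pos >= 72 is 98 -> NA
Op 3: add NB@47 -> ring=[47:NB,98:NA]
Op 4: route key 36: smallest pos >= 36 is 47 -> NB
Op 5: remove NA -> ring=[47:NB]
Op 6: route key 5: smallest pos >= 5 is 47 -> NB
Op 7: add NC@80 -> ring=[47:NB,80:NC]
Op 8: add ND@97 -> ring=[47:NB,80:NC,97:ND]
Op 9: add NE@63 -> ring=[47:NB,63:NE,80:NC,97:ND]

Answer: NA NB NB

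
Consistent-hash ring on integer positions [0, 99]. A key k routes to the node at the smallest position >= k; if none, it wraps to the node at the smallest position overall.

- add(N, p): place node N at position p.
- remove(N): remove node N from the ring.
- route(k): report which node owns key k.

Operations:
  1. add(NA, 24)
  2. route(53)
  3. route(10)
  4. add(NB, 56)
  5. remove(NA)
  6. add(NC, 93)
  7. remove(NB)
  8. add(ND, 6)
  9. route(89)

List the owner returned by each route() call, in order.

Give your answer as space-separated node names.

Answer: NA NA NC

Derivation:
Op 1: add NA@24 -> ring=[24:NA]
Op 2: route key 53: none >= 53, wrap to smallest pos 24 -> NA
Op 3: route key 10: smallest pos >= 10 is 24 -> NA
Op 4: add NB@56 -> ring=[24:NA,56:NB]
Op 5: remove NA -> ring=[56:NB]
Op 6: add NC@93 -> ring=[56:NB,93:NC]
Op 7: remove NB -> ring=[93:NC]
Op 8: add ND@6 -> ring=[6:ND,93:NC]
Op 9: route key 89: smallest pos >= 89 is 93 -> NC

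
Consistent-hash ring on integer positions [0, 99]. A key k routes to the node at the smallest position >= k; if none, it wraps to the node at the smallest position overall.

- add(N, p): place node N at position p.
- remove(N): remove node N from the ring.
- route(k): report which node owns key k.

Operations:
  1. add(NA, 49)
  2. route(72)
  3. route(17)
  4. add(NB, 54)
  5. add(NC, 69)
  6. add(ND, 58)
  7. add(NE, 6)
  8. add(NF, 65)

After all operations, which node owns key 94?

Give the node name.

Answer: NE

Derivation:
Op 1: add NA@49 -> ring=[49:NA]
Op 2: route key 72: none >= 72, wrap to smallest pos 49 -> NA
Op 3: route key 17: smallest pos >= 17 is 49 -> NA
Op 4: add NB@54 -> ring=[49:NA,54:NB]
Op 5: add NC@69 -> ring=[49:NA,54:NB,69:NC]
Op 6: add ND@58 -> ring=[49:NA,54:NB,58:ND,69:NC]
Op 7: add NE@6 -> ring=[6:NE,49:NA,54:NB,58:ND,69:NC]
Op 8: add NF@65 -> ring=[6:NE,49:NA,54:NB,58:ND,65:NF,69:NC]
Final route key 94: none >= 94, wrap to smallest pos 6 -> NE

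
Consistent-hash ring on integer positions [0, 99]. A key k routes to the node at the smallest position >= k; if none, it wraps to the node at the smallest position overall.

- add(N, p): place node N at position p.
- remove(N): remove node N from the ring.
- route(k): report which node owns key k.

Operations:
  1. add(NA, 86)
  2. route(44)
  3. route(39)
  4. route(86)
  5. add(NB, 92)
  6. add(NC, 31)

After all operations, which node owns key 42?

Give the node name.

Answer: NA

Derivation:
Op 1: add NA@86 -> ring=[86:NA]
Op 2: route key 44: smallest pos >= 44 is 86 -> NA
Op 3: route key 39: smallest pos >= 39 is 86 -> NA
Op 4: route key 86: smallest pos >= 86 is 86 -> NA
Op 5: add NB@92 -> ring=[86:NA,92:NB]
Op 6: add NC@31 -> ring=[31:NC,86:NA,92:NB]
Final route key 42: smallest pos >= 42 is 86 -> NA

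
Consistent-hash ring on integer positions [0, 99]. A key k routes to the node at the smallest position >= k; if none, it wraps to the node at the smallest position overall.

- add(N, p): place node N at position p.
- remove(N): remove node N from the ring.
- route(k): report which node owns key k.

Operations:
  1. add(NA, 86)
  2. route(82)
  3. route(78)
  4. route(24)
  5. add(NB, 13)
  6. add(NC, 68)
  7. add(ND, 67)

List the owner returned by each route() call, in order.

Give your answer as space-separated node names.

Op 1: add NA@86 -> ring=[86:NA]
Op 2: route key 82: smallest pos >= 82 is 86 -> NA
Op 3: route key 78: smallest pos >= 78 is 86 -> NA
Op 4: route key 24: smallest pos >= 24 is 86 -> NA
Op 5: add NB@13 -> ring=[13:NB,86:NA]
Op 6: add NC@68 -> ring=[13:NB,68:NC,86:NA]
Op 7: add ND@67 -> ring=[13:NB,67:ND,68:NC,86:NA]

Answer: NA NA NA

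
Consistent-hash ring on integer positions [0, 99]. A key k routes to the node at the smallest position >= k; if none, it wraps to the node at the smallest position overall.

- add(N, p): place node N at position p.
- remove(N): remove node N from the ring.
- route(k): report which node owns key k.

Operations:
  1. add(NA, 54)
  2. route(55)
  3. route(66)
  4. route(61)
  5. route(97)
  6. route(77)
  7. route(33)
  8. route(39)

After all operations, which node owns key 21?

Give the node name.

Op 1: add NA@54 -> ring=[54:NA]
Op 2: route key 55: none >= 55, wrap to smallest pos 54 -> NA
Op 3: route key 66: none >= 66, wrap to smallest pos 54 -> NA
Op 4: route key 61: none >= 61, wrap to smallest pos 54 -> NA
Op 5: route key 97: none >= 97, wrap to smallest pos 54 -> NA
Op 6: route key 77: none >= 77, wrap to smallest pos 54 -> NA
Op 7: route key 33: smallest pos >= 33 is 54 -> NA
Op 8: route key 39: smallest pos >= 39 is 54 -> NA
Final route key 21: smallest pos >= 21 is 54 -> NA

Answer: NA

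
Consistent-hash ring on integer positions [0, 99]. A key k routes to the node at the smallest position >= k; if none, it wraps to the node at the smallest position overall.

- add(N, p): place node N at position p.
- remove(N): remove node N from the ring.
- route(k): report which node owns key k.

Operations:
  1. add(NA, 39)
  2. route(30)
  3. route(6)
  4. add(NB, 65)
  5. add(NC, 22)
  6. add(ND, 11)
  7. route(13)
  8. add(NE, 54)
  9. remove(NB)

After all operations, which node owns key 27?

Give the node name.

Answer: NA

Derivation:
Op 1: add NA@39 -> ring=[39:NA]
Op 2: route key 30: smallest pos >= 30 is 39 -> NA
Op 3: route key 6: smallest pos >= 6 is 39 -> NA
Op 4: add NB@65 -> ring=[39:NA,65:NB]
Op 5: add NC@22 -> ring=[22:NC,39:NA,65:NB]
Op 6: add ND@11 -> ring=[11:ND,22:NC,39:NA,65:NB]
Op 7: route key 13: smallest pos >= 13 is 22 -> NC
Op 8: add NE@54 -> ring=[11:ND,22:NC,39:NA,54:NE,65:NB]
Op 9: remove NB -> ring=[11:ND,22:NC,39:NA,54:NE]
Final route key 27: smallest pos >= 27 is 39 -> NA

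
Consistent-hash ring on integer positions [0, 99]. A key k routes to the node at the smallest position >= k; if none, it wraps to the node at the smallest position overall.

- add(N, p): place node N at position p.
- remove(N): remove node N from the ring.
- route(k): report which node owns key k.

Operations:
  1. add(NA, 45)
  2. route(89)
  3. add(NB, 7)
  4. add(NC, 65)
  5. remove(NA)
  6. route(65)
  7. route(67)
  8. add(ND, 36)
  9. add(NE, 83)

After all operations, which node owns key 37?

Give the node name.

Op 1: add NA@45 -> ring=[45:NA]
Op 2: route key 89: none >= 89, wrap to smallest pos 45 -> NA
Op 3: add NB@7 -> ring=[7:NB,45:NA]
Op 4: add NC@65 -> ring=[7:NB,45:NA,65:NC]
Op 5: remove NA -> ring=[7:NB,65:NC]
Op 6: route key 65: smallest pos >= 65 is 65 -> NC
Op 7: route key 67: none >= 67, wrap to smallest pos 7 -> NB
Op 8: add ND@36 -> ring=[7:NB,36:ND,65:NC]
Op 9: add NE@83 -> ring=[7:NB,36:ND,65:NC,83:NE]
Final route key 37: smallest pos >= 37 is 65 -> NC

Answer: NC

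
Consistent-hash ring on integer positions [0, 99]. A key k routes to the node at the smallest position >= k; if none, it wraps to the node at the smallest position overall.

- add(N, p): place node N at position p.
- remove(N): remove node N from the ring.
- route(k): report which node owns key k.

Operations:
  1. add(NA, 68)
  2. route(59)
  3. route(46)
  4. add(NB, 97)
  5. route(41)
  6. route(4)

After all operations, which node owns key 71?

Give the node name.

Answer: NB

Derivation:
Op 1: add NA@68 -> ring=[68:NA]
Op 2: route key 59: smallest pos >= 59 is 68 -> NA
Op 3: route key 46: smallest pos >= 46 is 68 -> NA
Op 4: add NB@97 -> ring=[68:NA,97:NB]
Op 5: route key 41: smallest pos >= 41 is 68 -> NA
Op 6: route key 4: smallest pos >= 4 is 68 -> NA
Final route key 71: smallest pos >= 71 is 97 -> NB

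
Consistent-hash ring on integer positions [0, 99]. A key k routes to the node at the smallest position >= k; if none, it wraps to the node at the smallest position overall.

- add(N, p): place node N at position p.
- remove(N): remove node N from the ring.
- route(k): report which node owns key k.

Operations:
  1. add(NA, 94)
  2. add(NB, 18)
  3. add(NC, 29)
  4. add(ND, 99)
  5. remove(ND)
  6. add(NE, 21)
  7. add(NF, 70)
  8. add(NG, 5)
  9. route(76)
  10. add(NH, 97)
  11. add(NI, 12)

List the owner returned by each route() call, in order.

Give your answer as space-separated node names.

Op 1: add NA@94 -> ring=[94:NA]
Op 2: add NB@18 -> ring=[18:NB,94:NA]
Op 3: add NC@29 -> ring=[18:NB,29:NC,94:NA]
Op 4: add ND@99 -> ring=[18:NB,29:NC,94:NA,99:ND]
Op 5: remove ND -> ring=[18:NB,29:NC,94:NA]
Op 6: add NE@21 -> ring=[18:NB,21:NE,29:NC,94:NA]
Op 7: add NF@70 -> ring=[18:NB,21:NE,29:NC,70:NF,94:NA]
Op 8: add NG@5 -> ring=[5:NG,18:NB,21:NE,29:NC,70:NF,94:NA]
Op 9: route key 76: smallest pos >= 76 is 94 -> NA
Op 10: add NH@97 -> ring=[5:NG,18:NB,21:NE,29:NC,70:NF,94:NA,97:NH]
Op 11: add NI@12 -> ring=[5:NG,12:NI,18:NB,21:NE,29:NC,70:NF,94:NA,97:NH]

Answer: NA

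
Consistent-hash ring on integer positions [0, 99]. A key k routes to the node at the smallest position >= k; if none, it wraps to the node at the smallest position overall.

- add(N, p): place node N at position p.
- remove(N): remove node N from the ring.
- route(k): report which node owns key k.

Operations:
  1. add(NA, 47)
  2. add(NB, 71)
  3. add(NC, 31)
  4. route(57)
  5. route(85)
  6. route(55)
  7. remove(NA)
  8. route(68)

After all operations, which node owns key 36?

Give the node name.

Answer: NB

Derivation:
Op 1: add NA@47 -> ring=[47:NA]
Op 2: add NB@71 -> ring=[47:NA,71:NB]
Op 3: add NC@31 -> ring=[31:NC,47:NA,71:NB]
Op 4: route key 57: smallest pos >= 57 is 71 -> NB
Op 5: route key 85: none >= 85, wrap to smallest pos 31 -> NC
Op 6: route key 55: smallest pos >= 55 is 71 -> NB
Op 7: remove NA -> ring=[31:NC,71:NB]
Op 8: route key 68: smallest pos >= 68 is 71 -> NB
Final route key 36: smallest pos >= 36 is 71 -> NB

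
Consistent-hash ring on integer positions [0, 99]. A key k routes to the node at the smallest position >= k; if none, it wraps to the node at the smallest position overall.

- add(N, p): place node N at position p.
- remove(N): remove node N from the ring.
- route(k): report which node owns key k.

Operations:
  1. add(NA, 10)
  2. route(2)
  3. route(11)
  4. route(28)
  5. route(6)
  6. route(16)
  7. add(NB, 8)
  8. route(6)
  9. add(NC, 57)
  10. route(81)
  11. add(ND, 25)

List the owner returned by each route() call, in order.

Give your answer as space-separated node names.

Answer: NA NA NA NA NA NB NB

Derivation:
Op 1: add NA@10 -> ring=[10:NA]
Op 2: route key 2: smallest pos >= 2 is 10 -> NA
Op 3: route key 11: none >= 11, wrap to smallest pos 10 -> NA
Op 4: route key 28: none >= 28, wrap to smallest pos 10 -> NA
Op 5: route key 6: smallest pos >= 6 is 10 -> NA
Op 6: route key 16: none >= 16, wrap to smallest pos 10 -> NA
Op 7: add NB@8 -> ring=[8:NB,10:NA]
Op 8: route key 6: smallest pos >= 6 is 8 -> NB
Op 9: add NC@57 -> ring=[8:NB,10:NA,57:NC]
Op 10: route key 81: none >= 81, wrap to smallest pos 8 -> NB
Op 11: add ND@25 -> ring=[8:NB,10:NA,25:ND,57:NC]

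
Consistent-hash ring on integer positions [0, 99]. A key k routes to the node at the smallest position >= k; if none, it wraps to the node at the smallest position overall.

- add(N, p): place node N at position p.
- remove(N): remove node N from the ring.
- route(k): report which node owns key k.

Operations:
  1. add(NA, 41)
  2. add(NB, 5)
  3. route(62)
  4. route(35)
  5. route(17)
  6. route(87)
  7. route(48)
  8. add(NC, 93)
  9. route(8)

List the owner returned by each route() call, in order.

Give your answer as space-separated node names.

Answer: NB NA NA NB NB NA

Derivation:
Op 1: add NA@41 -> ring=[41:NA]
Op 2: add NB@5 -> ring=[5:NB,41:NA]
Op 3: route key 62: none >= 62, wrap to smallest pos 5 -> NB
Op 4: route key 35: smallest pos >= 35 is 41 -> NA
Op 5: route key 17: smallest pos >= 17 is 41 -> NA
Op 6: route key 87: none >= 87, wrap to smallest pos 5 -> NB
Op 7: route key 48: none >= 48, wrap to smallest pos 5 -> NB
Op 8: add NC@93 -> ring=[5:NB,41:NA,93:NC]
Op 9: route key 8: smallest pos >= 8 is 41 -> NA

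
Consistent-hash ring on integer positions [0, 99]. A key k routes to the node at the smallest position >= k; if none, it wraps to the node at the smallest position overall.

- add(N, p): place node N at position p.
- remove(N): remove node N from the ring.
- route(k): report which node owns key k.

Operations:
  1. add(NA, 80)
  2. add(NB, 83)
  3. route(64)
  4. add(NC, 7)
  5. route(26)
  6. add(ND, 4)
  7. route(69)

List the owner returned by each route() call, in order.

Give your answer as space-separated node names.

Answer: NA NA NA

Derivation:
Op 1: add NA@80 -> ring=[80:NA]
Op 2: add NB@83 -> ring=[80:NA,83:NB]
Op 3: route key 64: smallest pos >= 64 is 80 -> NA
Op 4: add NC@7 -> ring=[7:NC,80:NA,83:NB]
Op 5: route key 26: smallest pos >= 26 is 80 -> NA
Op 6: add ND@4 -> ring=[4:ND,7:NC,80:NA,83:NB]
Op 7: route key 69: smallest pos >= 69 is 80 -> NA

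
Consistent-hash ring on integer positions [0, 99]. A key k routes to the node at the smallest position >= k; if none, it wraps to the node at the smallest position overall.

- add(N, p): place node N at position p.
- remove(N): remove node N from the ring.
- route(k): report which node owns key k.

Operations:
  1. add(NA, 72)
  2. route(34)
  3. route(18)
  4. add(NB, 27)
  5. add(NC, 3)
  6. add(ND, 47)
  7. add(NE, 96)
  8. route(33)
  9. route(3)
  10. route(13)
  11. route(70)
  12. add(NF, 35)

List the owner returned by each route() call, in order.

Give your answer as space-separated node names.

Op 1: add NA@72 -> ring=[72:NA]
Op 2: route key 34: smallest pos >= 34 is 72 -> NA
Op 3: route key 18: smallest pos >= 18 is 72 -> NA
Op 4: add NB@27 -> ring=[27:NB,72:NA]
Op 5: add NC@3 -> ring=[3:NC,27:NB,72:NA]
Op 6: add ND@47 -> ring=[3:NC,27:NB,47:ND,72:NA]
Op 7: add NE@96 -> ring=[3:NC,27:NB,47:ND,72:NA,96:NE]
Op 8: route key 33: smallest pos >= 33 is 47 -> ND
Op 9: route key 3: smallest pos >= 3 is 3 -> NC
Op 10: route key 13: smallest pos >= 13 is 27 -> NB
Op 11: route key 70: smallest pos >= 70 is 72 -> NA
Op 12: add NF@35 -> ring=[3:NC,27:NB,35:NF,47:ND,72:NA,96:NE]

Answer: NA NA ND NC NB NA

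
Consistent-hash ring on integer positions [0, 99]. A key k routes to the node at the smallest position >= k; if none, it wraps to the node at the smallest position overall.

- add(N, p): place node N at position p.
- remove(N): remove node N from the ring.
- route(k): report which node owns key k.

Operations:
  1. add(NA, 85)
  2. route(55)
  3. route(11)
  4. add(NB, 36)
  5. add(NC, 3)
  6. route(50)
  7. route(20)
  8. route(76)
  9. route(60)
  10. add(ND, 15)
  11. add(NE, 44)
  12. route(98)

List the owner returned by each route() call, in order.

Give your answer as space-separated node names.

Op 1: add NA@85 -> ring=[85:NA]
Op 2: route key 55: smallest pos >= 55 is 85 -> NA
Op 3: route key 11: smallest pos >= 11 is 85 -> NA
Op 4: add NB@36 -> ring=[36:NB,85:NA]
Op 5: add NC@3 -> ring=[3:NC,36:NB,85:NA]
Op 6: route key 50: smallest pos >= 50 is 85 -> NA
Op 7: route key 20: smallest pos >= 20 is 36 -> NB
Op 8: route key 76: smallest pos >= 76 is 85 -> NA
Op 9: route key 60: smallest pos >= 60 is 85 -> NA
Op 10: add ND@15 -> ring=[3:NC,15:ND,36:NB,85:NA]
Op 11: add NE@44 -> ring=[3:NC,15:ND,36:NB,44:NE,85:NA]
Op 12: route key 98: none >= 98, wrap to smallest pos 3 -> NC

Answer: NA NA NA NB NA NA NC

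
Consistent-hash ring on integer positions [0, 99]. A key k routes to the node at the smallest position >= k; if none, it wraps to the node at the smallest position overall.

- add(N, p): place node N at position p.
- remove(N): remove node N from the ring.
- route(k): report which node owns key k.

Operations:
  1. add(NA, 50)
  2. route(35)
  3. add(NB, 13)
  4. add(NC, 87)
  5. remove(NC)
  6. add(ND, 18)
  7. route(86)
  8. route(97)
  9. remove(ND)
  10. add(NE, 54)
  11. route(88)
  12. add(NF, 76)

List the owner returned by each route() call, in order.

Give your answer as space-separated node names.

Op 1: add NA@50 -> ring=[50:NA]
Op 2: route key 35: smallest pos >= 35 is 50 -> NA
Op 3: add NB@13 -> ring=[13:NB,50:NA]
Op 4: add NC@87 -> ring=[13:NB,50:NA,87:NC]
Op 5: remove NC -> ring=[13:NB,50:NA]
Op 6: add ND@18 -> ring=[13:NB,18:ND,50:NA]
Op 7: route key 86: none >= 86, wrap to smallest pos 13 -> NB
Op 8: route key 97: none >= 97, wrap to smallest pos 13 -> NB
Op 9: remove ND -> ring=[13:NB,50:NA]
Op 10: add NE@54 -> ring=[13:NB,50:NA,54:NE]
Op 11: route key 88: none >= 88, wrap to smallest pos 13 -> NB
Op 12: add NF@76 -> ring=[13:NB,50:NA,54:NE,76:NF]

Answer: NA NB NB NB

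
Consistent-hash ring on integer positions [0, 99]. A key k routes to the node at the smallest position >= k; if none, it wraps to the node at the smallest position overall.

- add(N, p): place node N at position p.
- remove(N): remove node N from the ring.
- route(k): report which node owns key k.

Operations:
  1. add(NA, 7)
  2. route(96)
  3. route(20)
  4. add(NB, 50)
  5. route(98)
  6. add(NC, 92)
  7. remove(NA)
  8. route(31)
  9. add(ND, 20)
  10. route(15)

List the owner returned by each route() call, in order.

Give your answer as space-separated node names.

Answer: NA NA NA NB ND

Derivation:
Op 1: add NA@7 -> ring=[7:NA]
Op 2: route key 96: none >= 96, wrap to smallest pos 7 -> NA
Op 3: route key 20: none >= 20, wrap to smallest pos 7 -> NA
Op 4: add NB@50 -> ring=[7:NA,50:NB]
Op 5: route key 98: none >= 98, wrap to smallest pos 7 -> NA
Op 6: add NC@92 -> ring=[7:NA,50:NB,92:NC]
Op 7: remove NA -> ring=[50:NB,92:NC]
Op 8: route key 31: smallest pos >= 31 is 50 -> NB
Op 9: add ND@20 -> ring=[20:ND,50:NB,92:NC]
Op 10: route key 15: smallest pos >= 15 is 20 -> ND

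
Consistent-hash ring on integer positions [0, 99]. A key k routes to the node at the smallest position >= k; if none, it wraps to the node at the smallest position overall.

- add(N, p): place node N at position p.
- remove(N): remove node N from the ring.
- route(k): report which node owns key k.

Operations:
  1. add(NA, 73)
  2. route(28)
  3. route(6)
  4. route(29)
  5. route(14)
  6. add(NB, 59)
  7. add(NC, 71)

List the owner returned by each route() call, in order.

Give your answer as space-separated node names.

Answer: NA NA NA NA

Derivation:
Op 1: add NA@73 -> ring=[73:NA]
Op 2: route key 28: smallest pos >= 28 is 73 -> NA
Op 3: route key 6: smallest pos >= 6 is 73 -> NA
Op 4: route key 29: smallest pos >= 29 is 73 -> NA
Op 5: route key 14: smallest pos >= 14 is 73 -> NA
Op 6: add NB@59 -> ring=[59:NB,73:NA]
Op 7: add NC@71 -> ring=[59:NB,71:NC,73:NA]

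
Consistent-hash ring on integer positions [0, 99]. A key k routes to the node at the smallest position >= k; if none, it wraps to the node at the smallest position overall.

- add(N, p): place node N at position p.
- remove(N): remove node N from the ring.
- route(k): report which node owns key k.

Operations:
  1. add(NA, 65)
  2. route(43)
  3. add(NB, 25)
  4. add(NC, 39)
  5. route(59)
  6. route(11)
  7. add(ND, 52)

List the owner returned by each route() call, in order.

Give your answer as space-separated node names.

Op 1: add NA@65 -> ring=[65:NA]
Op 2: route key 43: smallest pos >= 43 is 65 -> NA
Op 3: add NB@25 -> ring=[25:NB,65:NA]
Op 4: add NC@39 -> ring=[25:NB,39:NC,65:NA]
Op 5: route key 59: smallest pos >= 59 is 65 -> NA
Op 6: route key 11: smallest pos >= 11 is 25 -> NB
Op 7: add ND@52 -> ring=[25:NB,39:NC,52:ND,65:NA]

Answer: NA NA NB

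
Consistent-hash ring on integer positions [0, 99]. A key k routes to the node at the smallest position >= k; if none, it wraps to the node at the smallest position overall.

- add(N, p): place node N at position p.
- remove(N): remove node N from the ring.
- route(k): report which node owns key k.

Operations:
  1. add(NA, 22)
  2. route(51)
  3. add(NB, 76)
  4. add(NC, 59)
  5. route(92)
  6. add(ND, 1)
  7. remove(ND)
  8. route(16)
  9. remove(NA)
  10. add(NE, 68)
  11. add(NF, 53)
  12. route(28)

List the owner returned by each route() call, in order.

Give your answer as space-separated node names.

Op 1: add NA@22 -> ring=[22:NA]
Op 2: route key 51: none >= 51, wrap to smallest pos 22 -> NA
Op 3: add NB@76 -> ring=[22:NA,76:NB]
Op 4: add NC@59 -> ring=[22:NA,59:NC,76:NB]
Op 5: route key 92: none >= 92, wrap to smallest pos 22 -> NA
Op 6: add ND@1 -> ring=[1:ND,22:NA,59:NC,76:NB]
Op 7: remove ND -> ring=[22:NA,59:NC,76:NB]
Op 8: route key 16: smallest pos >= 16 is 22 -> NA
Op 9: remove NA -> ring=[59:NC,76:NB]
Op 10: add NE@68 -> ring=[59:NC,68:NE,76:NB]
Op 11: add NF@53 -> ring=[53:NF,59:NC,68:NE,76:NB]
Op 12: route key 28: smallest pos >= 28 is 53 -> NF

Answer: NA NA NA NF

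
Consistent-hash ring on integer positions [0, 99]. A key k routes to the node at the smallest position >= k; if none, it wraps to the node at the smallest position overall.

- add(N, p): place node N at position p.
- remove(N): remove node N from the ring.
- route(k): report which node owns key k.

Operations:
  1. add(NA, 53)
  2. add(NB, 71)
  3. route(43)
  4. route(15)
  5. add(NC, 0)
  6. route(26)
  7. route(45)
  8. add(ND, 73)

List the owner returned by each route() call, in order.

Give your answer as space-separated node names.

Op 1: add NA@53 -> ring=[53:NA]
Op 2: add NB@71 -> ring=[53:NA,71:NB]
Op 3: route key 43: smallest pos >= 43 is 53 -> NA
Op 4: route key 15: smallest pos >= 15 is 53 -> NA
Op 5: add NC@0 -> ring=[0:NC,53:NA,71:NB]
Op 6: route key 26: smallest pos >= 26 is 53 -> NA
Op 7: route key 45: smallest pos >= 45 is 53 -> NA
Op 8: add ND@73 -> ring=[0:NC,53:NA,71:NB,73:ND]

Answer: NA NA NA NA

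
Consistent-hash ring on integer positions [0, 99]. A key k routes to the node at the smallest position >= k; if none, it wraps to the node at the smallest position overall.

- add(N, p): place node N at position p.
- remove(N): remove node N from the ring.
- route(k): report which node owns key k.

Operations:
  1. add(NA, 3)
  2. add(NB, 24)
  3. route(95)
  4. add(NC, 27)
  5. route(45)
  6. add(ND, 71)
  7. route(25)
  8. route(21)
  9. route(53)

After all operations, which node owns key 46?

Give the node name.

Op 1: add NA@3 -> ring=[3:NA]
Op 2: add NB@24 -> ring=[3:NA,24:NB]
Op 3: route key 95: none >= 95, wrap to smallest pos 3 -> NA
Op 4: add NC@27 -> ring=[3:NA,24:NB,27:NC]
Op 5: route key 45: none >= 45, wrap to smallest pos 3 -> NA
Op 6: add ND@71 -> ring=[3:NA,24:NB,27:NC,71:ND]
Op 7: route key 25: smallest pos >= 25 is 27 -> NC
Op 8: route key 21: smallest pos >= 21 is 24 -> NB
Op 9: route key 53: smallest pos >= 53 is 71 -> ND
Final route key 46: smallest pos >= 46 is 71 -> ND

Answer: ND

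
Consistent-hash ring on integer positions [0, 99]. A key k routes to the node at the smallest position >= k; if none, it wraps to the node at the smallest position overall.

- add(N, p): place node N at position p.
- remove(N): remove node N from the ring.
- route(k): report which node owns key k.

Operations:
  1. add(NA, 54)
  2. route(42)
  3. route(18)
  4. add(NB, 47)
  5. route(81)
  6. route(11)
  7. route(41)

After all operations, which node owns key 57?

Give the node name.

Answer: NB

Derivation:
Op 1: add NA@54 -> ring=[54:NA]
Op 2: route key 42: smallest pos >= 42 is 54 -> NA
Op 3: route key 18: smallest pos >= 18 is 54 -> NA
Op 4: add NB@47 -> ring=[47:NB,54:NA]
Op 5: route key 81: none >= 81, wrap to smallest pos 47 -> NB
Op 6: route key 11: smallest pos >= 11 is 47 -> NB
Op 7: route key 41: smallest pos >= 41 is 47 -> NB
Final route key 57: none >= 57, wrap to smallest pos 47 -> NB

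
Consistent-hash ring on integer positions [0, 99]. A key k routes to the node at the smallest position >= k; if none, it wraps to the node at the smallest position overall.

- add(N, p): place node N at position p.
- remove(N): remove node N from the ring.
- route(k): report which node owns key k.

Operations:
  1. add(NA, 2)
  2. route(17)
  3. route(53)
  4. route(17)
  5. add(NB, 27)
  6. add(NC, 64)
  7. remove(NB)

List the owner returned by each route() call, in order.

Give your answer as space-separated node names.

Op 1: add NA@2 -> ring=[2:NA]
Op 2: route key 17: none >= 17, wrap to smallest pos 2 -> NA
Op 3: route key 53: none >= 53, wrap to smallest pos 2 -> NA
Op 4: route key 17: none >= 17, wrap to smallest pos 2 -> NA
Op 5: add NB@27 -> ring=[2:NA,27:NB]
Op 6: add NC@64 -> ring=[2:NA,27:NB,64:NC]
Op 7: remove NB -> ring=[2:NA,64:NC]

Answer: NA NA NA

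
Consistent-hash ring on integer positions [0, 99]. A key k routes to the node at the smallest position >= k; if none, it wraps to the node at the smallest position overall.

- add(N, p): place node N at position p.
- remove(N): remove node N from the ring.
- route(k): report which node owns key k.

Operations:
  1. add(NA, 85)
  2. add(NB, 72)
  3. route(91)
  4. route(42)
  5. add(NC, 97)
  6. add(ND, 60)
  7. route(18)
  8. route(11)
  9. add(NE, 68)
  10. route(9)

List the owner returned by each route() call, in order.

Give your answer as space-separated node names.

Answer: NB NB ND ND ND

Derivation:
Op 1: add NA@85 -> ring=[85:NA]
Op 2: add NB@72 -> ring=[72:NB,85:NA]
Op 3: route key 91: none >= 91, wrap to smallest pos 72 -> NB
Op 4: route key 42: smallest pos >= 42 is 72 -> NB
Op 5: add NC@97 -> ring=[72:NB,85:NA,97:NC]
Op 6: add ND@60 -> ring=[60:ND,72:NB,85:NA,97:NC]
Op 7: route key 18: smallest pos >= 18 is 60 -> ND
Op 8: route key 11: smallest pos >= 11 is 60 -> ND
Op 9: add NE@68 -> ring=[60:ND,68:NE,72:NB,85:NA,97:NC]
Op 10: route key 9: smallest pos >= 9 is 60 -> ND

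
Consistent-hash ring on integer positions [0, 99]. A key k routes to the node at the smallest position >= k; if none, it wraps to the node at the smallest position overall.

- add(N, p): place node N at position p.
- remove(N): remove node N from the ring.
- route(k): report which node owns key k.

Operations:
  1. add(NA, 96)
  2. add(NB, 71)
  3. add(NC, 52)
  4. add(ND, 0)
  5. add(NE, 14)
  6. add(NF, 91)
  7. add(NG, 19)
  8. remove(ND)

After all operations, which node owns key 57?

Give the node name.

Answer: NB

Derivation:
Op 1: add NA@96 -> ring=[96:NA]
Op 2: add NB@71 -> ring=[71:NB,96:NA]
Op 3: add NC@52 -> ring=[52:NC,71:NB,96:NA]
Op 4: add ND@0 -> ring=[0:ND,52:NC,71:NB,96:NA]
Op 5: add NE@14 -> ring=[0:ND,14:NE,52:NC,71:NB,96:NA]
Op 6: add NF@91 -> ring=[0:ND,14:NE,52:NC,71:NB,91:NF,96:NA]
Op 7: add NG@19 -> ring=[0:ND,14:NE,19:NG,52:NC,71:NB,91:NF,96:NA]
Op 8: remove ND -> ring=[14:NE,19:NG,52:NC,71:NB,91:NF,96:NA]
Final route key 57: smallest pos >= 57 is 71 -> NB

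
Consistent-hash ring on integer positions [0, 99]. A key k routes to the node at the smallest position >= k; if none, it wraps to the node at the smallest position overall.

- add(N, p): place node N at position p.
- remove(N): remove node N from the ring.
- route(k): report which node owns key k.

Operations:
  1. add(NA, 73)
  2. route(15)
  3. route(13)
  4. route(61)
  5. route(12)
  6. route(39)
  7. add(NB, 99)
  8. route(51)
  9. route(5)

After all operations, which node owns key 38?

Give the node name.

Op 1: add NA@73 -> ring=[73:NA]
Op 2: route key 15: smallest pos >= 15 is 73 -> NA
Op 3: route key 13: smallest pos >= 13 is 73 -> NA
Op 4: route key 61: smallest pos >= 61 is 73 -> NA
Op 5: route key 12: smallest pos >= 12 is 73 -> NA
Op 6: route key 39: smallest pos >= 39 is 73 -> NA
Op 7: add NB@99 -> ring=[73:NA,99:NB]
Op 8: route key 51: smallest pos >= 51 is 73 -> NA
Op 9: route key 5: smallest pos >= 5 is 73 -> NA
Final route key 38: smallest pos >= 38 is 73 -> NA

Answer: NA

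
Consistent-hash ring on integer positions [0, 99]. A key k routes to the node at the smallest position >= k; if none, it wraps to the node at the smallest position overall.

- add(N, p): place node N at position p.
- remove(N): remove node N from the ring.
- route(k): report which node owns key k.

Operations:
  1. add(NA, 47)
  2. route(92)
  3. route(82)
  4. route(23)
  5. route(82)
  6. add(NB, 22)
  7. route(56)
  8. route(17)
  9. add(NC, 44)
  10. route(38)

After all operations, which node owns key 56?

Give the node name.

Answer: NB

Derivation:
Op 1: add NA@47 -> ring=[47:NA]
Op 2: route key 92: none >= 92, wrap to smallest pos 47 -> NA
Op 3: route key 82: none >= 82, wrap to smallest pos 47 -> NA
Op 4: route key 23: smallest pos >= 23 is 47 -> NA
Op 5: route key 82: none >= 82, wrap to smallest pos 47 -> NA
Op 6: add NB@22 -> ring=[22:NB,47:NA]
Op 7: route key 56: none >= 56, wrap to smallest pos 22 -> NB
Op 8: route key 17: smallest pos >= 17 is 22 -> NB
Op 9: add NC@44 -> ring=[22:NB,44:NC,47:NA]
Op 10: route key 38: smallest pos >= 38 is 44 -> NC
Final route key 56: none >= 56, wrap to smallest pos 22 -> NB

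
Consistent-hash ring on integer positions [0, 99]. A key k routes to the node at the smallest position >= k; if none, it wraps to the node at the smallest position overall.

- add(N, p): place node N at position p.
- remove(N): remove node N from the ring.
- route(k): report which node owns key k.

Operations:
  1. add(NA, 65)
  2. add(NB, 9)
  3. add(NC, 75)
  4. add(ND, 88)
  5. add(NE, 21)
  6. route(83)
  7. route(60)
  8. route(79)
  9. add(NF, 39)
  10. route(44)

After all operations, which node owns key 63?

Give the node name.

Answer: NA

Derivation:
Op 1: add NA@65 -> ring=[65:NA]
Op 2: add NB@9 -> ring=[9:NB,65:NA]
Op 3: add NC@75 -> ring=[9:NB,65:NA,75:NC]
Op 4: add ND@88 -> ring=[9:NB,65:NA,75:NC,88:ND]
Op 5: add NE@21 -> ring=[9:NB,21:NE,65:NA,75:NC,88:ND]
Op 6: route key 83: smallest pos >= 83 is 88 -> ND
Op 7: route key 60: smallest pos >= 60 is 65 -> NA
Op 8: route key 79: smallest pos >= 79 is 88 -> ND
Op 9: add NF@39 -> ring=[9:NB,21:NE,39:NF,65:NA,75:NC,88:ND]
Op 10: route key 44: smallest pos >= 44 is 65 -> NA
Final route key 63: smallest pos >= 63 is 65 -> NA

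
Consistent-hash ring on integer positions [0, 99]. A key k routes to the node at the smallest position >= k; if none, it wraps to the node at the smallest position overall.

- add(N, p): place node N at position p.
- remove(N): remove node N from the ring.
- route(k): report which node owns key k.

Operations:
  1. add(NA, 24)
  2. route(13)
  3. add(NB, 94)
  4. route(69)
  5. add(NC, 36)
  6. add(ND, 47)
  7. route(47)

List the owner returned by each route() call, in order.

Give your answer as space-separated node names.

Answer: NA NB ND

Derivation:
Op 1: add NA@24 -> ring=[24:NA]
Op 2: route key 13: smallest pos >= 13 is 24 -> NA
Op 3: add NB@94 -> ring=[24:NA,94:NB]
Op 4: route key 69: smallest pos >= 69 is 94 -> NB
Op 5: add NC@36 -> ring=[24:NA,36:NC,94:NB]
Op 6: add ND@47 -> ring=[24:NA,36:NC,47:ND,94:NB]
Op 7: route key 47: smallest pos >= 47 is 47 -> ND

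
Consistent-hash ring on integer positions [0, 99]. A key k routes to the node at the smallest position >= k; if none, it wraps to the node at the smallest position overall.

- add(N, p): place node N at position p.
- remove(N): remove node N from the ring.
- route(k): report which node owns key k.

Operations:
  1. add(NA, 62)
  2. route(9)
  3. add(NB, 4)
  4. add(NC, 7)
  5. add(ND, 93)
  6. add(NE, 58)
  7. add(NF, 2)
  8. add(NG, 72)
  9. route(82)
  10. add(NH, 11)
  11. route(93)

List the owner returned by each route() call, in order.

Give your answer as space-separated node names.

Answer: NA ND ND

Derivation:
Op 1: add NA@62 -> ring=[62:NA]
Op 2: route key 9: smallest pos >= 9 is 62 -> NA
Op 3: add NB@4 -> ring=[4:NB,62:NA]
Op 4: add NC@7 -> ring=[4:NB,7:NC,62:NA]
Op 5: add ND@93 -> ring=[4:NB,7:NC,62:NA,93:ND]
Op 6: add NE@58 -> ring=[4:NB,7:NC,58:NE,62:NA,93:ND]
Op 7: add NF@2 -> ring=[2:NF,4:NB,7:NC,58:NE,62:NA,93:ND]
Op 8: add NG@72 -> ring=[2:NF,4:NB,7:NC,58:NE,62:NA,72:NG,93:ND]
Op 9: route key 82: smallest pos >= 82 is 93 -> ND
Op 10: add NH@11 -> ring=[2:NF,4:NB,7:NC,11:NH,58:NE,62:NA,72:NG,93:ND]
Op 11: route key 93: smallest pos >= 93 is 93 -> ND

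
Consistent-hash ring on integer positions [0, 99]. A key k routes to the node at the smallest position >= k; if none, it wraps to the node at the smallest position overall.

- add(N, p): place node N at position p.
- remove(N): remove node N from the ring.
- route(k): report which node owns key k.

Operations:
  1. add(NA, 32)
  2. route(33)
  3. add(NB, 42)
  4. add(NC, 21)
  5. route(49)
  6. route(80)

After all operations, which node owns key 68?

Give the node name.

Answer: NC

Derivation:
Op 1: add NA@32 -> ring=[32:NA]
Op 2: route key 33: none >= 33, wrap to smallest pos 32 -> NA
Op 3: add NB@42 -> ring=[32:NA,42:NB]
Op 4: add NC@21 -> ring=[21:NC,32:NA,42:NB]
Op 5: route key 49: none >= 49, wrap to smallest pos 21 -> NC
Op 6: route key 80: none >= 80, wrap to smallest pos 21 -> NC
Final route key 68: none >= 68, wrap to smallest pos 21 -> NC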